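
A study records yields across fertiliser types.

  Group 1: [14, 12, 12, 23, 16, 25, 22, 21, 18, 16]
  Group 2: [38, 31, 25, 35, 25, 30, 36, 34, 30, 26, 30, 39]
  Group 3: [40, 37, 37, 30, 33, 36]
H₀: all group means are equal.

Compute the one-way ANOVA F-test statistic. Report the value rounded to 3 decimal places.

Group means [17.90, 31.58, 35.50], grand mean 27.536
SSB = Σnᵢ(x̄ᵢ−x̄)² = 1505.648; SSW = ΣΣ(x−x̄ᵢ)² = 515.317
MSB = 1505.648/2 = 752.8238; MSW = 515.317/25 = 20.6127
F = MSB/MSW = 36.5224
df = (2, 25)

test statistic = 36.522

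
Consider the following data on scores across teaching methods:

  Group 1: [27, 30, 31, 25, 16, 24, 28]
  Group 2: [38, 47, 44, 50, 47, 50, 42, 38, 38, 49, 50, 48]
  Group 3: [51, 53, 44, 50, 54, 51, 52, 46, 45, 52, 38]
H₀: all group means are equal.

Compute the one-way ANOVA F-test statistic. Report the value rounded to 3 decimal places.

test statistic = 50.286

Group means [25.86, 45.08, 48.73], grand mean 41.933
SSB = Σnᵢ(x̄ᵢ−x̄)² = 2435.911; SSW = ΣΣ(x−x̄ᵢ)² = 653.956
MSB = 2435.911/2 = 1217.9555; MSW = 653.956/27 = 24.2206
F = MSB/MSW = 50.2860
df = (2, 27)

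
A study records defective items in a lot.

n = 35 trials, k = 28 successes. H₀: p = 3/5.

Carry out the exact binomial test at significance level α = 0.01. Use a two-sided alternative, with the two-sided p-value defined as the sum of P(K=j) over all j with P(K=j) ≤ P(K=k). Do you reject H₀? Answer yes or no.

reject H₀: no

Exact binomial: n=35, k=28, p₀=3/5=0.6000
P(X=j) = C(n,j)·p₀^j·(1−p₀)^(n−j); p = Σ P(X=j) over j with P(X=j) ≤ P(X=28)
p-value (two-sided) = 0.01543
At α=0.01: p ≥ α → fail to reject H₀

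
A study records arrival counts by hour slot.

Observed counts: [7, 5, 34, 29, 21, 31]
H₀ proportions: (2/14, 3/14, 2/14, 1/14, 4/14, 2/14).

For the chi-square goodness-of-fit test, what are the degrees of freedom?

df = k − 1 = 6 − 1 = 5

degrees of freedom = 5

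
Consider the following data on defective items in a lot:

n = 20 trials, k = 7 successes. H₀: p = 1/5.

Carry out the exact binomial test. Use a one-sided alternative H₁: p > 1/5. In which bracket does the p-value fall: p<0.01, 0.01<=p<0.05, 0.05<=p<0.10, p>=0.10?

Exact binomial: n=20, k=7, p₀=1/5=0.2000
P(X≥7) from Σ C(n,i)·p₀^i·(1−p₀)^(n−i)
p-value (one-sided, H₁ greater) = 0.08669
→ bracket: 0.05<=p<0.10

p-value bracket: 0.05<=p<0.10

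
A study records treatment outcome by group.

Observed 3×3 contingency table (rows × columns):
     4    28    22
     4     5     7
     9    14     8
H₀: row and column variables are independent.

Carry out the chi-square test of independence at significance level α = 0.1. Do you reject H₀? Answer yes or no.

Row totals [54, 16, 31], col totals [17, 47, 37], n=101
χ² = (4−9.09)²/9.09 + (28−25.13)²/25.13 + (22−19.78)²/19.78 + (4−2.69)²/2.69 + (5−7.45)²/7.45 + (7−5.86)²/5.86 + (9−5.22)²/5.22 + (14−14.43)²/14.43 + (8−11.36)²/11.36 = 8.8310
df = 4
p-value (upper-tail) = 0.06547
At α=0.1: p < α → reject H₀

reject H₀: yes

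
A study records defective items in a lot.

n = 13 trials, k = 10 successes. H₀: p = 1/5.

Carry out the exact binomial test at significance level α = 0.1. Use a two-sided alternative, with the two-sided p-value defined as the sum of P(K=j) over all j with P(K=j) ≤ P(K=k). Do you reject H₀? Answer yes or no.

reject H₀: yes

Exact binomial: n=13, k=10, p₀=1/5=0.2000
P(X=j) = C(n,j)·p₀^j·(1−p₀)^(n−j); p = Σ P(X=j) over j with P(X=j) ≤ P(X=10)
p-value (two-sided) = 0.00002
At α=0.1: p < α → reject H₀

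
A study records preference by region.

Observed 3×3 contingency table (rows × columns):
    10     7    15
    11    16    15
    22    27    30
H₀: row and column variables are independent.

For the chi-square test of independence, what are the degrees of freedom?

degrees of freedom = 4

df = (r−1)(c−1) = (3−1)·(3−1) = 4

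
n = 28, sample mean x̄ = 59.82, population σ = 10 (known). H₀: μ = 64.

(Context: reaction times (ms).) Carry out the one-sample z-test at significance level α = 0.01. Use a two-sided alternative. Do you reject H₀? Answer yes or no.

SE = σ/√n = 10/√28 = 1.8898
z = (x̄−μ₀)/SE = (59.82−64)/1.8898 = -2.2118
p-value (two-sided) = 0.02698
At α=0.01: p ≥ α → fail to reject H₀

reject H₀: no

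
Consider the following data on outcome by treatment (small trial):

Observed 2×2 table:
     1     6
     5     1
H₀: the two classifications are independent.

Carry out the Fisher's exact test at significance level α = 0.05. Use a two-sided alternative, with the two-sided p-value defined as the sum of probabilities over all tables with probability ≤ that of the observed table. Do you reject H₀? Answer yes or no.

Margins: r₁=7, r₂=6, c₁=6, c₂=7, n=13
p_obs = C(7,1)·C(6,5)/C(13,6); sum pmf over tables with pmf ≤ p_obs
p-value (two-sided) = 0.02914
At α=0.05: p < α → reject H₀

reject H₀: yes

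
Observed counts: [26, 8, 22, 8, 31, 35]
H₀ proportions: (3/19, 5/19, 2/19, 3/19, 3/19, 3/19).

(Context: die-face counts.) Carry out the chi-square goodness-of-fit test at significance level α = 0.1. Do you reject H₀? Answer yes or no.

reject H₀: yes

n = 130; E_i = n·p_i = [20.53, 34.21, 13.68, 20.53, 20.53, 20.53]
χ² = (26−20.53)²/20.53 + (8−34.21)²/34.21 + (22−13.68)²/13.68 + (8−20.53)²/20.53 + (31−20.53)²/20.53 + (35−20.53)²/20.53 = 49.7887
df = 5
p-value (upper-tail) = 0.00000
At α=0.1: p < α → reject H₀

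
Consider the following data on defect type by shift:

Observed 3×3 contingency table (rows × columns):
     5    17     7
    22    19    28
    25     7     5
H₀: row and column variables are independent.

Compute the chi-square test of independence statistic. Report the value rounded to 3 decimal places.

test statistic = 27.504

Row totals [29, 69, 37], col totals [52, 43, 40], n=135
χ² = (5−11.17)²/11.17 + (17−9.24)²/9.24 + (7−8.59)²/8.59 + (22−26.58)²/26.58 + (19−21.98)²/21.98 + (28−20.44)²/20.44 + (25−14.25)²/14.25 + (7−11.79)²/11.79 + (5−10.96)²/10.96 = 27.5041
df = 4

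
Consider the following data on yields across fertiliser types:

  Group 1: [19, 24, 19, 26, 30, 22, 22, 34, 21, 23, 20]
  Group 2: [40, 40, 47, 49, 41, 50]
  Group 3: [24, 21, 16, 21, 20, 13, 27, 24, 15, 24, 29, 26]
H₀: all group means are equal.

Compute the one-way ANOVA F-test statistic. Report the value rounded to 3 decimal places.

test statistic = 49.504

Group means [23.64, 44.50, 21.67], grand mean 27.138
SSB = Σnᵢ(x̄ᵢ−x̄)² = 2302.736; SSW = ΣΣ(x−x̄ᵢ)² = 604.712
MSB = 2302.736/2 = 1151.3681; MSW = 604.712/26 = 23.2582
F = MSB/MSW = 49.5038
df = (2, 26)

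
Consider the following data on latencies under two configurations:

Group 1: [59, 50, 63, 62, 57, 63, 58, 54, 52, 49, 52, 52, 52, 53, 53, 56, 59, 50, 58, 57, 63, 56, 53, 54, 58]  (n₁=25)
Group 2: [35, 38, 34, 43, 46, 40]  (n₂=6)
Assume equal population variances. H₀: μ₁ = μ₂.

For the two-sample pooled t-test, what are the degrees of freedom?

degrees of freedom = 29

df = n₁ + n₂ − 2 = 25 + 6 − 2 = 29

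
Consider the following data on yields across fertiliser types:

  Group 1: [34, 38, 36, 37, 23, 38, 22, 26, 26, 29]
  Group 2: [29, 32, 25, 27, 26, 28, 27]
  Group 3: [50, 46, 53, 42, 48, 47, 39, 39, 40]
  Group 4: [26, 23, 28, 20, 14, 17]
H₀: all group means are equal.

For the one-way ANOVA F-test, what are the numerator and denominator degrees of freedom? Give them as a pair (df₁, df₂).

k = 4 groups, N = 32 total
df = (k−1, N−k) = (4−1, 32−4) = (3, 28)

degrees of freedom = [3, 28]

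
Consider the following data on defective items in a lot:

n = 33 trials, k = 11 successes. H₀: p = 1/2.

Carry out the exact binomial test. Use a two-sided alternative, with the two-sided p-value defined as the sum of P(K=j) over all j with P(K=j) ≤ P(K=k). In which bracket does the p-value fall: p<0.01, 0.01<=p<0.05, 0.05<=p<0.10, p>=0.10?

Exact binomial: n=33, k=11, p₀=1/2=0.5000
P(X=j) = C(n,j)·p₀^j·(1−p₀)^(n−j); p = Σ P(X=j) over j with P(X=j) ≤ P(X=11)
p-value (two-sided) = 0.08014
→ bracket: 0.05<=p<0.10

p-value bracket: 0.05<=p<0.10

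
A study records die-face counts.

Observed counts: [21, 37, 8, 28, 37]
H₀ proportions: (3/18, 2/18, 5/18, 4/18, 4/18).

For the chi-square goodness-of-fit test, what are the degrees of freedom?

df = k − 1 = 5 − 1 = 4

degrees of freedom = 4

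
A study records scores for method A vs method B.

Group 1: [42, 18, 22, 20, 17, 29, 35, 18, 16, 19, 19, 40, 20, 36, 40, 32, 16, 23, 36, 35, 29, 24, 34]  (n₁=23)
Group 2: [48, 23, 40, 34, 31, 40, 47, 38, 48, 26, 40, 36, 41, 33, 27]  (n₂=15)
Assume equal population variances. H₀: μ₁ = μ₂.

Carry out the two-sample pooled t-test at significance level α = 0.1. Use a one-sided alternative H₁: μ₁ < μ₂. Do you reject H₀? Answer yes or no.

x̄₁=26.957, s₁=8.829, n₁=23
x̄₂=36.800, s₂=7.858, n₂=15
s_p² = [22·8.829² + 14·7.858²]/36 = 71.6488
SE = √(s_p²·(1/23+1/15)) = 2.8092
t = (26.957−36.800)/2.8092 = -3.5040
df = 36
p-value (one-sided, H₁ less) = 0.00062
At α=0.1: p < α → reject H₀

reject H₀: yes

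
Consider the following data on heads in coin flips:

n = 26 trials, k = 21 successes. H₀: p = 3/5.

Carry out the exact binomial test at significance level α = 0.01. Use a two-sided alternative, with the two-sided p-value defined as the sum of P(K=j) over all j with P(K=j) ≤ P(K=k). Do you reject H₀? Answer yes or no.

Exact binomial: n=26, k=21, p₀=3/5=0.6000
P(X=j) = C(n,j)·p₀^j·(1−p₀)^(n−j); p = Σ P(X=j) over j with P(X=j) ≤ P(X=21)
p-value (two-sided) = 0.04306
At α=0.01: p ≥ α → fail to reject H₀

reject H₀: no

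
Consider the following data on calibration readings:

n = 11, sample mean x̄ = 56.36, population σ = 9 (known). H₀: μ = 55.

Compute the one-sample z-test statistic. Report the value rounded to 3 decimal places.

SE = σ/√n = 9/√11 = 2.7136
z = (x̄−μ₀)/SE = (56.36−55)/2.7136 = 0.5012

test statistic = 0.501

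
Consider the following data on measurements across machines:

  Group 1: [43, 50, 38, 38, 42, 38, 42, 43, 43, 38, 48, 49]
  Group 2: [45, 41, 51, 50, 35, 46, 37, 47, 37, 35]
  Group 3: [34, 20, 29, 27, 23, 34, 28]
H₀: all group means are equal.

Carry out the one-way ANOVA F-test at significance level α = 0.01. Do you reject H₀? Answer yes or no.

reject H₀: yes

Group means [42.67, 42.40, 27.86], grand mean 39.000
SSB = Σnᵢ(x̄ᵢ−x̄)² = 1146.076; SSW = ΣΣ(x−x̄ᵢ)² = 715.924
MSB = 1146.076/2 = 573.0381; MSW = 715.924/26 = 27.5355
F = MSB/MSW = 20.8109
df = (2, 26)
p-value (upper-tail) = 0.00000
At α=0.01: p < α → reject H₀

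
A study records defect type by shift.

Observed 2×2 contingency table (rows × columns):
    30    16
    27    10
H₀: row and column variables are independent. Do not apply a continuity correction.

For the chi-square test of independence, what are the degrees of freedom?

df = (r−1)(c−1) = (2−1)·(2−1) = 1

degrees of freedom = 1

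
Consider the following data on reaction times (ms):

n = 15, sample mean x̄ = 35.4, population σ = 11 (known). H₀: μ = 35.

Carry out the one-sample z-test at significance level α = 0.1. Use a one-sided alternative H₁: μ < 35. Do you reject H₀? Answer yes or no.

SE = σ/√n = 11/√15 = 2.8402
z = (x̄−μ₀)/SE = (35.4−35)/2.8402 = 0.1408
p-value (one-sided, H₁ less) = 0.55600
At α=0.1: p ≥ α → fail to reject H₀

reject H₀: no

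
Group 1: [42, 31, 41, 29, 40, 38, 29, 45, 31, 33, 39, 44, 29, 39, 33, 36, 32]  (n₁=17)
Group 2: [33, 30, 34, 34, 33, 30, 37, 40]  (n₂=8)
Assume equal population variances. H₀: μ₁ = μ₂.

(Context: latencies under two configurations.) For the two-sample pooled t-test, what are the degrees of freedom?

degrees of freedom = 23

df = n₁ + n₂ − 2 = 17 + 8 − 2 = 23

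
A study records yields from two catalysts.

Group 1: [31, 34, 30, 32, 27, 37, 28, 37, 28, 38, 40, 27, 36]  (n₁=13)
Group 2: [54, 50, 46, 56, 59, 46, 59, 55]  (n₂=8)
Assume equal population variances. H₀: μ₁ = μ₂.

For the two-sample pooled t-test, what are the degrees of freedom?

degrees of freedom = 19

df = n₁ + n₂ − 2 = 13 + 8 − 2 = 19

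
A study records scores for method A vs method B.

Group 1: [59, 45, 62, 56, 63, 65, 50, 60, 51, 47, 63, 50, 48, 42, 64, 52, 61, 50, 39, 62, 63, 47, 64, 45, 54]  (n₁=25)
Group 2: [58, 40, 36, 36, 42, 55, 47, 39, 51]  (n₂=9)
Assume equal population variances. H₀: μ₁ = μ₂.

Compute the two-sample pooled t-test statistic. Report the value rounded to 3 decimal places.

test statistic = 3.070

x̄₁=54.480, s₁=7.975, n₁=25
x̄₂=44.889, s₂=8.223, n₂=9
s_p² = [24·7.975² + 8·8.223²]/32 = 64.5978
SE = √(s_p²·(1/25+1/9)) = 3.1243
t = (54.480−44.889)/3.1243 = 3.0698
df = 32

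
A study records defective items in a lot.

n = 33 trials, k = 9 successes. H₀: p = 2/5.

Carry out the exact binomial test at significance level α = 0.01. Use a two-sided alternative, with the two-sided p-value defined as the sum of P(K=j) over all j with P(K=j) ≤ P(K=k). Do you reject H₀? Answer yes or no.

Exact binomial: n=33, k=9, p₀=2/5=0.4000
P(X=j) = C(n,j)·p₀^j·(1−p₀)^(n−j); p = Σ P(X=j) over j with P(X=j) ≤ P(X=9)
p-value (two-sided) = 0.15687
At α=0.01: p ≥ α → fail to reject H₀

reject H₀: no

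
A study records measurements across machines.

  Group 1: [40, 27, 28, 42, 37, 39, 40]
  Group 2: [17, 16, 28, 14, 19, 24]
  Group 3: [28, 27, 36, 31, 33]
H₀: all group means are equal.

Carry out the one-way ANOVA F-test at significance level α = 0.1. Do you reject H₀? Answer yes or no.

Group means [36.14, 19.67, 31.00], grand mean 29.222
SSB = Σnᵢ(x̄ᵢ−x̄)² = 898.921; SSW = ΣΣ(x−x̄ᵢ)² = 418.190
MSB = 898.921/2 = 449.4603; MSW = 418.190/15 = 27.8794
F = MSB/MSW = 16.1216
df = (2, 15)
p-value (upper-tail) = 0.00018
At α=0.1: p < α → reject H₀

reject H₀: yes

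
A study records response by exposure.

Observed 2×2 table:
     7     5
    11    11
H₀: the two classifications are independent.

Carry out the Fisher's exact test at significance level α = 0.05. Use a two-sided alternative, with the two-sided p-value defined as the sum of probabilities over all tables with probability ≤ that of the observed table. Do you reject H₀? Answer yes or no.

reject H₀: no

Margins: r₁=12, r₂=22, c₁=18, c₂=16, n=34
p_obs = C(12,7)·C(22,11)/C(34,18); sum pmf over tables with pmf ≤ p_obs
p-value (two-sided) = 0.72890
At α=0.05: p ≥ α → fail to reject H₀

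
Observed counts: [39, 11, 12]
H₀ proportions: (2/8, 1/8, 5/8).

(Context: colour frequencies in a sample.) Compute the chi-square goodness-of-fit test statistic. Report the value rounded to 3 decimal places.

test statistic = 55.458

n = 62; E_i = n·p_i = [15.50, 7.75, 38.75]
χ² = (39−15.50)²/15.50 + (11−7.75)²/7.75 + (12−38.75)²/38.75 = 55.4581
df = 2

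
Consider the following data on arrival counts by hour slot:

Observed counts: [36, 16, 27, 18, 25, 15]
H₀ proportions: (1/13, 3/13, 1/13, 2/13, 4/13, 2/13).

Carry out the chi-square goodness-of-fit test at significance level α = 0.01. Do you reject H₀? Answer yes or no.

reject H₀: yes

n = 137; E_i = n·p_i = [10.54, 31.62, 10.54, 21.08, 42.15, 21.08]
χ² = (36−10.54)²/10.54 + (16−31.62)²/31.62 + (27−10.54)²/10.54 + (18−21.08)²/21.08 + (25−42.15)²/42.15 + (15−21.08)²/21.08 = 104.1247
df = 5
p-value (upper-tail) = 0.00000
At α=0.01: p < α → reject H₀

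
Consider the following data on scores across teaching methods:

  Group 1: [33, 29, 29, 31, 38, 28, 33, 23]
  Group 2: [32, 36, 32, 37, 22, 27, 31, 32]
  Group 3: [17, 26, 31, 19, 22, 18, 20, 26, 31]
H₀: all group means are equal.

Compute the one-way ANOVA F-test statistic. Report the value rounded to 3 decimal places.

test statistic = 6.734

Group means [30.50, 31.12, 23.33], grand mean 28.120
SSB = Σnᵢ(x̄ᵢ−x̄)² = 323.765; SSW = ΣΣ(x−x̄ᵢ)² = 528.875
MSB = 323.765/2 = 161.8825; MSW = 528.875/22 = 24.0398
F = MSB/MSW = 6.7339
df = (2, 22)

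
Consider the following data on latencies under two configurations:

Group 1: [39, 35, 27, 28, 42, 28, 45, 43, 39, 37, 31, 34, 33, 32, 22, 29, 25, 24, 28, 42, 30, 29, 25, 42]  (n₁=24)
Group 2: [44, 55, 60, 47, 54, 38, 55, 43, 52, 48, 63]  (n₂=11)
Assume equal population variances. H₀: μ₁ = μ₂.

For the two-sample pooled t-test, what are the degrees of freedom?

degrees of freedom = 33

df = n₁ + n₂ − 2 = 24 + 11 − 2 = 33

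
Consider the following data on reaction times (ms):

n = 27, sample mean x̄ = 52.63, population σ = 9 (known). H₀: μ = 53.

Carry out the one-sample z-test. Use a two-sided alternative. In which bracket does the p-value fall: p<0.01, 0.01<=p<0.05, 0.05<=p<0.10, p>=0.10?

p-value bracket: p>=0.10

SE = σ/√n = 9/√27 = 1.7321
z = (x̄−μ₀)/SE = (52.63−53)/1.7321 = -0.2136
p-value (two-sided) = 0.83084
→ bracket: p>=0.10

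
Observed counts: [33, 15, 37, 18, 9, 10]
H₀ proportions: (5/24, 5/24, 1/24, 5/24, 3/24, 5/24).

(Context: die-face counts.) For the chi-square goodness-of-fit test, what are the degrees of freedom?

df = k − 1 = 6 − 1 = 5

degrees of freedom = 5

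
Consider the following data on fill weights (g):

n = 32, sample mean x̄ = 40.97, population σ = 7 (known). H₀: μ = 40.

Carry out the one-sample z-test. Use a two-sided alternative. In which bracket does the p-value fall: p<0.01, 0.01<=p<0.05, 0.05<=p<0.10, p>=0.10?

p-value bracket: p>=0.10

SE = σ/√n = 7/√32 = 1.2374
z = (x̄−μ₀)/SE = (40.97−40)/1.2374 = 0.7839
p-value (two-sided) = 0.43311
→ bracket: p>=0.10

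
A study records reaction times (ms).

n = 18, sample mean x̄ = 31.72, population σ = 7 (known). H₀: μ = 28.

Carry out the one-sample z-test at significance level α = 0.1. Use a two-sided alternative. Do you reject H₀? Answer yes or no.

reject H₀: yes

SE = σ/√n = 7/√18 = 1.6499
z = (x̄−μ₀)/SE = (31.72−28)/1.6499 = 2.2547
p-value (two-sided) = 0.02415
At α=0.1: p < α → reject H₀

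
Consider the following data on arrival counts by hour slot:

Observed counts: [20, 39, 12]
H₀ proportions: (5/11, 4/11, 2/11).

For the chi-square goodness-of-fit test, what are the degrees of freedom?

df = k − 1 = 3 − 1 = 2

degrees of freedom = 2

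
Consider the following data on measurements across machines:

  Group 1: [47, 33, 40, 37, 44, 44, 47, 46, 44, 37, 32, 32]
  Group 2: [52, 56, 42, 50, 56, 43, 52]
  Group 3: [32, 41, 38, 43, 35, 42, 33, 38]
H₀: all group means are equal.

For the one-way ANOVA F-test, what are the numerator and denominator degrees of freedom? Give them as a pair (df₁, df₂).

k = 3 groups, N = 27 total
df = (k−1, N−k) = (3−1, 27−3) = (2, 24)

degrees of freedom = [2, 24]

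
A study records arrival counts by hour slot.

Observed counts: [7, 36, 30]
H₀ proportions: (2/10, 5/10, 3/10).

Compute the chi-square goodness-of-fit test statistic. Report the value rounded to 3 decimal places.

n = 73; E_i = n·p_i = [14.60, 36.50, 21.90]
χ² = (7−14.60)²/14.60 + (36−36.50)²/36.50 + (30−21.90)²/21.90 = 6.9589
df = 2

test statistic = 6.959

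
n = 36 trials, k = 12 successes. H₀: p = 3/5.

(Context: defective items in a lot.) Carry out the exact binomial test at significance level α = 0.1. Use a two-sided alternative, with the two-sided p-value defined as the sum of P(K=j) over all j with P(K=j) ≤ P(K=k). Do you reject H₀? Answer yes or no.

reject H₀: yes

Exact binomial: n=36, k=12, p₀=3/5=0.6000
P(X=j) = C(n,j)·p₀^j·(1−p₀)^(n−j); p = Σ P(X=j) over j with P(X=j) ≤ P(X=12)
p-value (two-sided) = 0.00176
At α=0.1: p < α → reject H₀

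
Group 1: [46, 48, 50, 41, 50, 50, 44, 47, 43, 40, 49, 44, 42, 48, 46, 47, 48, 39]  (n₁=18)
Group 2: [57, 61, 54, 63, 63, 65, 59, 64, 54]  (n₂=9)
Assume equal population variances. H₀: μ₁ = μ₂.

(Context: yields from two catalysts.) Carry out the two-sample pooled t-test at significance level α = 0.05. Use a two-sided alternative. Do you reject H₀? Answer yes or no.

x̄₁=45.667, s₁=3.531, n₁=18
x̄₂=60.000, s₂=4.213, n₂=9
s_p² = [17·3.531² + 8·4.213²]/25 = 14.1600
SE = √(s_p²·(1/18+1/9)) = 1.5362
t = (45.667−60.000)/1.5362 = -9.3302
df = 25
p-value (two-sided) = 0.00000
At α=0.05: p < α → reject H₀

reject H₀: yes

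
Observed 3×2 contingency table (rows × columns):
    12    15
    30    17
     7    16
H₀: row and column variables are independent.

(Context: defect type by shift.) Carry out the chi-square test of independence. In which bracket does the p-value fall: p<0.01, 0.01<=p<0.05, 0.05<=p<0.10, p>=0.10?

Row totals [27, 47, 23], col totals [49, 48], n=97
χ² = (12−13.64)²/13.64 + (15−13.36)²/13.36 + (30−23.74)²/23.74 + (17−23.26)²/23.26 + (7−11.62)²/11.62 + (16−11.38)²/11.38 = 7.4413
df = 2
p-value (upper-tail) = 0.02422
→ bracket: 0.01<=p<0.05

p-value bracket: 0.01<=p<0.05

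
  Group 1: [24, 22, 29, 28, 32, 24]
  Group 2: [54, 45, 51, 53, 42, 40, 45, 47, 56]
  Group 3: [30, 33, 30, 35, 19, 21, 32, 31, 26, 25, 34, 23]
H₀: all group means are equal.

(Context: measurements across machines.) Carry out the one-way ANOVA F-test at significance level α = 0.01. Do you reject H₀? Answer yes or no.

reject H₀: yes

Group means [26.50, 48.11, 28.25], grand mean 34.481
SSB = Σnᵢ(x̄ᵢ−x̄)² = 2520.102; SSW = ΣΣ(x−x̄ᵢ)² = 634.639
MSB = 2520.102/2 = 1260.0509; MSW = 634.639/24 = 26.4433
F = MSB/MSW = 47.6511
df = (2, 24)
p-value (upper-tail) = 0.00000
At α=0.01: p < α → reject H₀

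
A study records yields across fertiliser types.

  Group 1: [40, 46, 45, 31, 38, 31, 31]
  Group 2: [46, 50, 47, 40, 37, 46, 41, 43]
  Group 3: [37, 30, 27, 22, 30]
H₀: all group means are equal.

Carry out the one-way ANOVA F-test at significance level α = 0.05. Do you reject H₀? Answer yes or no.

Group means [37.43, 43.75, 29.20], grand mean 37.900
SSB = Σnᵢ(x̄ᵢ−x̄)² = 653.786; SSW = ΣΣ(x−x̄ᵢ)² = 508.014
MSB = 653.786/2 = 326.8929; MSW = 508.014/17 = 29.8832
F = MSB/MSW = 10.9390
df = (2, 17)
p-value (upper-tail) = 0.00088
At α=0.05: p < α → reject H₀

reject H₀: yes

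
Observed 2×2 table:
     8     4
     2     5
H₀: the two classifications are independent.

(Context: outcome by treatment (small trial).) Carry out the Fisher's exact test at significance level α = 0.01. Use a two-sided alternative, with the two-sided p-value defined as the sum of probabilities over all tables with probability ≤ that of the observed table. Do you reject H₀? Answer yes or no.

reject H₀: no

Margins: r₁=12, r₂=7, c₁=10, c₂=9, n=19
p_obs = C(12,8)·C(7,2)/C(19,10); sum pmf over tables with pmf ≤ p_obs
p-value (two-sided) = 0.16980
At α=0.01: p ≥ α → fail to reject H₀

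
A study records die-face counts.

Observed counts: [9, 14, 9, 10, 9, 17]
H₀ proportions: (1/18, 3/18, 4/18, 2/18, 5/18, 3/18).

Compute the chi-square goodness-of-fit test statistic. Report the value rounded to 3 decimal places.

test statistic = 19.119

n = 68; E_i = n·p_i = [3.78, 11.33, 15.11, 7.56, 18.89, 11.33]
χ² = (9−3.78)²/3.78 + (14−11.33)²/11.33 + (9−15.11)²/15.11 + (10−7.56)²/7.56 + (9−18.89)²/18.89 + (17−11.33)²/11.33 = 19.1191
df = 5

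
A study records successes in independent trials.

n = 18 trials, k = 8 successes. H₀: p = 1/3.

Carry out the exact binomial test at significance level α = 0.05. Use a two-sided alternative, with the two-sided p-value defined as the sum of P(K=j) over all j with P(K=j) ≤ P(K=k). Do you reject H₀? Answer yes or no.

reject H₀: no

Exact binomial: n=18, k=8, p₀=1/3=0.3333
P(X=j) = C(n,j)·p₀^j·(1−p₀)^(n−j); p = Σ P(X=j) over j with P(X=j) ≤ P(X=8)
p-value (two-sided) = 0.32493
At α=0.05: p ≥ α → fail to reject H₀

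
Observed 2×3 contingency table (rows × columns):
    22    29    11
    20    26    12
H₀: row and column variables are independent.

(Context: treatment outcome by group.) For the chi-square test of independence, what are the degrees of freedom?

degrees of freedom = 2

df = (r−1)(c−1) = (2−1)·(3−1) = 2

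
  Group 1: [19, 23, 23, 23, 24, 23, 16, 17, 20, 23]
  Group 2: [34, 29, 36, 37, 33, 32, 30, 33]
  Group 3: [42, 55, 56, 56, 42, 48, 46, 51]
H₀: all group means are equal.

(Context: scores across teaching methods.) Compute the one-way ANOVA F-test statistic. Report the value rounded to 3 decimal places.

test statistic = 111.236

Group means [21.10, 33.00, 49.50], grand mean 33.500
SSB = Σnᵢ(x̄ᵢ−x̄)² = 3587.600; SSW = ΣΣ(x−x̄ᵢ)² = 370.900
MSB = 3587.600/2 = 1793.8000; MSW = 370.900/23 = 16.1261
F = MSB/MSW = 111.2359
df = (2, 23)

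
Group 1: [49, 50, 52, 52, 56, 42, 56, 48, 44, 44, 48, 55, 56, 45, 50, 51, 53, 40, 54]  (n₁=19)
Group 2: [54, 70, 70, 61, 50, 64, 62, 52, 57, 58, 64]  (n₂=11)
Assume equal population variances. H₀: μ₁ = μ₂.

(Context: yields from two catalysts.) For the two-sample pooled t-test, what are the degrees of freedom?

degrees of freedom = 28

df = n₁ + n₂ − 2 = 19 + 11 − 2 = 28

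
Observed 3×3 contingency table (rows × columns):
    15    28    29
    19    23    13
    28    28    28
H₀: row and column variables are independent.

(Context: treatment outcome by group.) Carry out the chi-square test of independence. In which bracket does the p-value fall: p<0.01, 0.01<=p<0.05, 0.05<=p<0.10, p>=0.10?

Row totals [72, 55, 84], col totals [62, 79, 70], n=211
χ² = (15−21.16)²/21.16 + (28−26.96)²/26.96 + (29−23.89)²/23.89 + (19−16.16)²/16.16 + (23−20.59)²/20.59 + (13−18.25)²/18.25 + (28−24.68)²/24.68 + (28−31.45)²/31.45 + (28−27.87)²/27.87 = 6.0403
df = 4
p-value (upper-tail) = 0.19616
→ bracket: p>=0.10

p-value bracket: p>=0.10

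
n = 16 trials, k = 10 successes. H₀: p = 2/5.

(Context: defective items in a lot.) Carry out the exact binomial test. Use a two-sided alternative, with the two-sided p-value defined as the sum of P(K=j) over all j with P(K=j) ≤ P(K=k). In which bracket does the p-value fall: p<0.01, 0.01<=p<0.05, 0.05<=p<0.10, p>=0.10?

Exact binomial: n=16, k=10, p₀=2/5=0.4000
P(X=j) = C(n,j)·p₀^j·(1−p₀)^(n−j); p = Σ P(X=j) over j with P(X=j) ≤ P(X=10)
p-value (two-sided) = 0.07666
→ bracket: 0.05<=p<0.10

p-value bracket: 0.05<=p<0.10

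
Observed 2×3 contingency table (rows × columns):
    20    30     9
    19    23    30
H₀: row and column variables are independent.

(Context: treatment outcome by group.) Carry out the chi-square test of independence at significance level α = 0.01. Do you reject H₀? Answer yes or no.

reject H₀: yes

Row totals [59, 72], col totals [39, 53, 39], n=131
χ² = (20−17.56)²/17.56 + (30−23.87)²/23.87 + (9−17.56)²/17.56 + (19−21.44)²/21.44 + (23−29.13)²/29.13 + (30−21.44)²/21.44 = 11.0769
df = 2
p-value (upper-tail) = 0.00393
At α=0.01: p < α → reject H₀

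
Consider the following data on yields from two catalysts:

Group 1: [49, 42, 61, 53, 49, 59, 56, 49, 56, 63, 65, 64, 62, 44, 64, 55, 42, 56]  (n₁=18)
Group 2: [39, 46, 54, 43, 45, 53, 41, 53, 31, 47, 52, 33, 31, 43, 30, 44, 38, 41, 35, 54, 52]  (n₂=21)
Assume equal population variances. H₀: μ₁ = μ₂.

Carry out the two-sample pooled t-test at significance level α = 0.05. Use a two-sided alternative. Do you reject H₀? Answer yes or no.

reject H₀: yes

x̄₁=54.944, s₁=7.673, n₁=18
x̄₂=43.095, s₂=8.074, n₂=21
s_p² = [17·7.673² + 20·8.074²]/37 = 62.2906
SE = √(s_p²·(1/18+1/21)) = 2.5351
t = (54.944−43.095)/2.5351 = 4.6740
df = 37
p-value (two-sided) = 0.00004
At α=0.05: p < α → reject H₀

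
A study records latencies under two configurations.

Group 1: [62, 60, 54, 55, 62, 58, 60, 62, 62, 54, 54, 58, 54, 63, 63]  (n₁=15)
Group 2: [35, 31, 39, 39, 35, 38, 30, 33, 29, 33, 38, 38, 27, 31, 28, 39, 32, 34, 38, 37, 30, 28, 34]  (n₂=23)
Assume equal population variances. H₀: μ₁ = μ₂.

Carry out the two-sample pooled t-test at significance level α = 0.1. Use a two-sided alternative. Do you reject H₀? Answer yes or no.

x̄₁=58.733, s₁=3.654, n₁=15
x̄₂=33.739, s₂=3.991, n₂=23
s_p² = [14·3.654² + 22·3.991²]/36 = 14.9269
SE = √(s_p²·(1/15+1/23)) = 1.2822
t = (58.733−33.739)/1.2822 = 19.4927
df = 36
p-value (two-sided) = 0.00000
At α=0.1: p < α → reject H₀

reject H₀: yes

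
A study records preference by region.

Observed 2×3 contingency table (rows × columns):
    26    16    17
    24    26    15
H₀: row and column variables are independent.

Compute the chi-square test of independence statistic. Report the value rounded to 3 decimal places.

test statistic = 2.301

Row totals [59, 65], col totals [50, 42, 32], n=124
χ² = (26−23.79)²/23.79 + (16−19.98)²/19.98 + (17−15.23)²/15.23 + (24−26.21)²/26.21 + (26−22.02)²/22.02 + (15−16.77)²/16.77 = 2.3010
df = 2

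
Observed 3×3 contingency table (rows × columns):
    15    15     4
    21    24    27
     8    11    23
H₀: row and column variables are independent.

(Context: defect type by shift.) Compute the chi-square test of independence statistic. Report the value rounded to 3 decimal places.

Row totals [34, 72, 42], col totals [44, 50, 54], n=148
χ² = (15−10.11)²/10.11 + (15−11.49)²/11.49 + (4−12.41)²/12.41 + (21−21.41)²/21.41 + (24−24.32)²/24.32 + (27−26.27)²/26.27 + (8−12.49)²/12.49 + (11−14.19)²/14.19 + (23−15.32)²/15.32 = 15.3431
df = 4

test statistic = 15.343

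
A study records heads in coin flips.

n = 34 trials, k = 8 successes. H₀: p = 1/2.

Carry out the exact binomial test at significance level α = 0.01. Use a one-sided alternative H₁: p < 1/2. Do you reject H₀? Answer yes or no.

reject H₀: yes

Exact binomial: n=34, k=8, p₀=1/2=0.5000
P(X≤8) from Σ C(n,i)·p₀^i·(1−p₀)^(n−i)
p-value (one-sided, H₁ less) = 0.00147
At α=0.01: p < α → reject H₀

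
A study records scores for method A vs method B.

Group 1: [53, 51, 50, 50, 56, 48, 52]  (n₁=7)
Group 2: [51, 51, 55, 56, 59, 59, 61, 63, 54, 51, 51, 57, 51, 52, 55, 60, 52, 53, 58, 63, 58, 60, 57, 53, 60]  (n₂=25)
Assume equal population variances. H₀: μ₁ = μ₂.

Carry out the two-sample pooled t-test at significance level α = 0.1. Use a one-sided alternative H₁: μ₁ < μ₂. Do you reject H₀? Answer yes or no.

x̄₁=51.429, s₁=2.573, n₁=7
x̄₂=56.000, s₂=3.979, n₂=25
s_p² = [6·2.573² + 24·3.979²]/30 = 13.9905
SE = √(s_p²·(1/7+1/25)) = 1.5995
t = (51.429−56.000)/1.5995 = -2.8581
df = 30
p-value (one-sided, H₁ less) = 0.00384
At α=0.1: p < α → reject H₀

reject H₀: yes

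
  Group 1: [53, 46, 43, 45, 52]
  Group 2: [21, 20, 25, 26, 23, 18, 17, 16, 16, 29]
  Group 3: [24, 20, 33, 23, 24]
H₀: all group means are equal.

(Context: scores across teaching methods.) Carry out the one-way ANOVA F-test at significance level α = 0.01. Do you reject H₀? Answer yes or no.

reject H₀: yes

Group means [47.80, 21.10, 24.80], grand mean 28.700
SSB = Σnᵢ(x̄ᵢ−x̄)² = 2477.700; SSW = ΣΣ(x−x̄ᵢ)² = 358.500
MSB = 2477.700/2 = 1238.8500; MSW = 358.500/17 = 21.0882
F = MSB/MSW = 58.7460
df = (2, 17)
p-value (upper-tail) = 0.00000
At α=0.01: p < α → reject H₀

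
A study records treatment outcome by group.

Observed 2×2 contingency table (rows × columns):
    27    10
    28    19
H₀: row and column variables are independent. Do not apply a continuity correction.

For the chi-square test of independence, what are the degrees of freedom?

degrees of freedom = 1

df = (r−1)(c−1) = (2−1)·(2−1) = 1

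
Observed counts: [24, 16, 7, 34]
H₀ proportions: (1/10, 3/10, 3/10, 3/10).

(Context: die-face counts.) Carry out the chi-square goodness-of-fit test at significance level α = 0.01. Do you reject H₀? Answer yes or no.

reject H₀: yes

n = 81; E_i = n·p_i = [8.10, 24.30, 24.30, 24.30]
χ² = (24−8.10)²/8.10 + (16−24.30)²/24.30 + (7−24.30)²/24.30 + (34−24.30)²/24.30 = 50.2346
df = 3
p-value (upper-tail) = 0.00000
At α=0.01: p < α → reject H₀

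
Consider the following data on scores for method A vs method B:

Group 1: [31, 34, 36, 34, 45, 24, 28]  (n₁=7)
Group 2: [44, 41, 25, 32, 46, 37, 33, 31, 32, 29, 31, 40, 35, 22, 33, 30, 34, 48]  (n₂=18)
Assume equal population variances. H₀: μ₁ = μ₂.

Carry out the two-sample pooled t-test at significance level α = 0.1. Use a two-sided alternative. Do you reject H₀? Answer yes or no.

reject H₀: no

x̄₁=33.143, s₁=6.644, n₁=7
x̄₂=34.611, s₂=6.955, n₂=18
s_p² = [6·6.644² + 17·6.955²]/23 = 47.2667
SE = √(s_p²·(1/7+1/18)) = 3.0624
t = (33.143−34.611)/3.0624 = -0.4794
df = 23
p-value (two-sided) = 0.63615
At α=0.1: p ≥ α → fail to reject H₀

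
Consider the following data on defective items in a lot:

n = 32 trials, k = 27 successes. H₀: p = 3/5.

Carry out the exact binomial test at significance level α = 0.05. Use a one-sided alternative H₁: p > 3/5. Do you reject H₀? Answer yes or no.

Exact binomial: n=32, k=27, p₀=3/5=0.6000
P(X≥27) from Σ C(n,i)·p₀^i·(1−p₀)^(n−i)
p-value (one-sided, H₁ greater) = 0.00281
At α=0.05: p < α → reject H₀

reject H₀: yes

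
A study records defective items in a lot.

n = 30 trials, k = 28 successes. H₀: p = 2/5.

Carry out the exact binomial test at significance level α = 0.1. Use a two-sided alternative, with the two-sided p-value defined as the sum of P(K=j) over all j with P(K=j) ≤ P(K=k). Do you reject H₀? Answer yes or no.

reject H₀: yes

Exact binomial: n=30, k=28, p₀=2/5=0.4000
P(X=j) = C(n,j)·p₀^j·(1−p₀)^(n−j); p = Σ P(X=j) over j with P(X=j) ≤ P(X=28)
p-value (two-sided) = 0.00000
At α=0.1: p < α → reject H₀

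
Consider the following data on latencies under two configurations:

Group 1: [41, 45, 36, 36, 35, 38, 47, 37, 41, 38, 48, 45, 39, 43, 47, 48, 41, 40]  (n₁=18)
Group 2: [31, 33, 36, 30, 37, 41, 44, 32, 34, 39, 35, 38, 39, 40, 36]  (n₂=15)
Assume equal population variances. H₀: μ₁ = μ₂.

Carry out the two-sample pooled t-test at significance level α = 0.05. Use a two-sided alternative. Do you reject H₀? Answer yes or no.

reject H₀: yes

x̄₁=41.389, s₁=4.394, n₁=18
x̄₂=36.333, s₂=3.940, n₂=15
s_p² = [17·4.394² + 14·3.940²]/31 = 17.6004
SE = √(s_p²·(1/18+1/15)) = 1.4667
t = (41.389−36.333)/1.4667 = 3.4469
df = 31
p-value (two-sided) = 0.00165
At α=0.05: p < α → reject H₀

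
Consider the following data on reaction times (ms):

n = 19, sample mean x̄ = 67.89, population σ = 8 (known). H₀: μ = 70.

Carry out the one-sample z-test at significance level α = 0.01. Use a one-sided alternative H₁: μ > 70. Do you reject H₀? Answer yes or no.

SE = σ/√n = 8/√19 = 1.8353
z = (x̄−μ₀)/SE = (67.89−70)/1.8353 = -1.1497
p-value (one-sided, H₁ greater) = 0.87486
At α=0.01: p ≥ α → fail to reject H₀

reject H₀: no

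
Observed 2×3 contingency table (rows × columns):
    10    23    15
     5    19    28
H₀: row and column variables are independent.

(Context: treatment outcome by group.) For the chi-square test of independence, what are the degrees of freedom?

degrees of freedom = 2

df = (r−1)(c−1) = (2−1)·(3−1) = 2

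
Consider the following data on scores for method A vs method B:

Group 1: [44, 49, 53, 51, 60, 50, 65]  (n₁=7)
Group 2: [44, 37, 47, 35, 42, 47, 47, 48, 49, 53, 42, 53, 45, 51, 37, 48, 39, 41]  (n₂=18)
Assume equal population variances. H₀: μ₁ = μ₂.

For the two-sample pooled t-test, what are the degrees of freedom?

degrees of freedom = 23

df = n₁ + n₂ − 2 = 7 + 18 − 2 = 23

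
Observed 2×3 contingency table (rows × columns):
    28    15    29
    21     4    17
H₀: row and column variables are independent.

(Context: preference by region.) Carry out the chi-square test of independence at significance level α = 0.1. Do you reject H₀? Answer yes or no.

reject H₀: no

Row totals [72, 42], col totals [49, 19, 46], n=114
χ² = (28−30.95)²/30.95 + (15−12.00)²/12.00 + (29−29.05)²/29.05 + (21−18.05)²/18.05 + (4−7.00)²/7.00 + (17−16.95)²/16.95 = 2.7979
df = 2
p-value (upper-tail) = 0.24686
At α=0.1: p ≥ α → fail to reject H₀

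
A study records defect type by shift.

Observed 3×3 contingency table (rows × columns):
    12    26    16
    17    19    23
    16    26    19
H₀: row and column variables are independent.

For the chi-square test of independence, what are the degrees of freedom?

degrees of freedom = 4

df = (r−1)(c−1) = (3−1)·(3−1) = 4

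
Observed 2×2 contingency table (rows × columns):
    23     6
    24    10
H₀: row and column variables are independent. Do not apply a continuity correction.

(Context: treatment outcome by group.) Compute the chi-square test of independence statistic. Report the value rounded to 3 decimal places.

Row totals [29, 34], col totals [47, 16], n=63
χ² = (23−21.63)²/21.63 + (6−7.37)²/7.37 + (24−25.37)²/25.37 + (10−8.63)²/8.63 = 0.6284
df = 1

test statistic = 0.628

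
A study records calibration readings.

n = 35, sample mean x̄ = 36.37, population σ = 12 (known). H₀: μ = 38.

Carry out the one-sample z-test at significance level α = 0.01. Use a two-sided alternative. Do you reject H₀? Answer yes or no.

reject H₀: no

SE = σ/√n = 12/√35 = 2.0284
z = (x̄−μ₀)/SE = (36.37−38)/2.0284 = -0.8036
p-value (two-sided) = 0.42163
At α=0.01: p ≥ α → fail to reject H₀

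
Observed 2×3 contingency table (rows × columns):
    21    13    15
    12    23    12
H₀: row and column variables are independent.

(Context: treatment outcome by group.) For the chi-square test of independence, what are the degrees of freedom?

degrees of freedom = 2

df = (r−1)(c−1) = (2−1)·(3−1) = 2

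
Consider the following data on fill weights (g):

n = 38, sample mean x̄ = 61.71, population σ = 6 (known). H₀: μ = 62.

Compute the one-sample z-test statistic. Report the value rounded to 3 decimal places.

test statistic = -0.298

SE = σ/√n = 6/√38 = 0.9733
z = (x̄−μ₀)/SE = (61.71−62)/0.9733 = -0.2979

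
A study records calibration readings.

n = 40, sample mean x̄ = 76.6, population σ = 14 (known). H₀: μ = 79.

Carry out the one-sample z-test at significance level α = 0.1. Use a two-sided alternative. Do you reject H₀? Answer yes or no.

SE = σ/√n = 14/√40 = 2.2136
z = (x̄−μ₀)/SE = (76.6−79)/2.2136 = -1.0842
p-value (two-sided) = 0.27827
At α=0.1: p ≥ α → fail to reject H₀

reject H₀: no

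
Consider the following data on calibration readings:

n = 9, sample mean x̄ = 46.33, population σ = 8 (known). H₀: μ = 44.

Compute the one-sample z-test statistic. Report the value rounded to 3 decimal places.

test statistic = 0.874

SE = σ/√n = 8/√9 = 2.6667
z = (x̄−μ₀)/SE = (46.33−44)/2.6667 = 0.8737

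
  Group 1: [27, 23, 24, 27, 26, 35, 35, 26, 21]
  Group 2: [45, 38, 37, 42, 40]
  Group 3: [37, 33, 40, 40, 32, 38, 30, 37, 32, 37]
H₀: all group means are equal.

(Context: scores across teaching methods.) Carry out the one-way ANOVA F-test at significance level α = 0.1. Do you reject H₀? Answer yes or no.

reject H₀: yes

Group means [27.11, 40.40, 35.60], grand mean 33.417
SSB = Σnᵢ(x̄ᵢ−x̄)² = 649.344; SSW = ΣΣ(x−x̄ᵢ)² = 346.489
MSB = 649.344/2 = 324.6722; MSW = 346.489/21 = 16.4995
F = MSB/MSW = 19.6777
df = (2, 21)
p-value (upper-tail) = 0.00002
At α=0.1: p < α → reject H₀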